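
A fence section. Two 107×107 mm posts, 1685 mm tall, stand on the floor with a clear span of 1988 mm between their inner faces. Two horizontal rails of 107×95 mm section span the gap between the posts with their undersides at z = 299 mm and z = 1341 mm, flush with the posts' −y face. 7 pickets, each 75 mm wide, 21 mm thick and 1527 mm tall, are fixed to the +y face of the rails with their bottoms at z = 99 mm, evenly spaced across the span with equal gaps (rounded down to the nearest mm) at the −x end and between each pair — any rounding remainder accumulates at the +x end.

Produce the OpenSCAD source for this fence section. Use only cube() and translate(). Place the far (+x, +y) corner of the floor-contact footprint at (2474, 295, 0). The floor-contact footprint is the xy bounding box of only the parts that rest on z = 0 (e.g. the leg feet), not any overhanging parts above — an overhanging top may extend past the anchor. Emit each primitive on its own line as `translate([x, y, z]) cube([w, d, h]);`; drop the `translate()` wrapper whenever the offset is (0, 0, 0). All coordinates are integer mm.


translate([272, 188, 0]) cube([107, 107, 1685]);
translate([2367, 188, 0]) cube([107, 107, 1685]);
translate([379, 188, 299]) cube([1988, 107, 95]);
translate([379, 188, 1341]) cube([1988, 107, 95]);
translate([561, 295, 99]) cube([75, 21, 1527]);
translate([818, 295, 99]) cube([75, 21, 1527]);
translate([1075, 295, 99]) cube([75, 21, 1527]);
translate([1332, 295, 99]) cube([75, 21, 1527]);
translate([1589, 295, 99]) cube([75, 21, 1527]);
translate([1846, 295, 99]) cube([75, 21, 1527]);
translate([2103, 295, 99]) cube([75, 21, 1527]);


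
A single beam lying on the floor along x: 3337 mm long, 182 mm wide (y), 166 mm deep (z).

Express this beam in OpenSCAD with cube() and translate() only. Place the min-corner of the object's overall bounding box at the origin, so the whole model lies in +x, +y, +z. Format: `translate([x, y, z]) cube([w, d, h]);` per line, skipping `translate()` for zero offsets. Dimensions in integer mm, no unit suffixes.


cube([3337, 182, 166]);


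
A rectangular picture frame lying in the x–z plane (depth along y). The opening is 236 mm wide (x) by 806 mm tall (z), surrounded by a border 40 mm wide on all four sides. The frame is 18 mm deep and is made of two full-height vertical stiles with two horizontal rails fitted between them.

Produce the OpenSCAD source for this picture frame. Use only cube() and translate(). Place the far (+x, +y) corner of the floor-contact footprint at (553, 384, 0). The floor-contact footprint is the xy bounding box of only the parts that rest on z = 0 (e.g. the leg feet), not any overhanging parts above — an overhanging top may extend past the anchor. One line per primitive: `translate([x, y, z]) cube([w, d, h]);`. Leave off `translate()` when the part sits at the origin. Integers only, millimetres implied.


translate([237, 366, 0]) cube([40, 18, 886]);
translate([513, 366, 0]) cube([40, 18, 886]);
translate([277, 366, 0]) cube([236, 18, 40]);
translate([277, 366, 846]) cube([236, 18, 40]);


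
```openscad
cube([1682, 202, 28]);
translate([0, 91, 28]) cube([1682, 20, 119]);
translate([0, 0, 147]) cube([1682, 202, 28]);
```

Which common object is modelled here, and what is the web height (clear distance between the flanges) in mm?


An I-beam. The web height is 119 mm.

Two wide flanges with a thin centred web — an I-beam. Overall 175 mm minus two 28 mm flanges gives a web of 175 − 2·28 = 119 mm.


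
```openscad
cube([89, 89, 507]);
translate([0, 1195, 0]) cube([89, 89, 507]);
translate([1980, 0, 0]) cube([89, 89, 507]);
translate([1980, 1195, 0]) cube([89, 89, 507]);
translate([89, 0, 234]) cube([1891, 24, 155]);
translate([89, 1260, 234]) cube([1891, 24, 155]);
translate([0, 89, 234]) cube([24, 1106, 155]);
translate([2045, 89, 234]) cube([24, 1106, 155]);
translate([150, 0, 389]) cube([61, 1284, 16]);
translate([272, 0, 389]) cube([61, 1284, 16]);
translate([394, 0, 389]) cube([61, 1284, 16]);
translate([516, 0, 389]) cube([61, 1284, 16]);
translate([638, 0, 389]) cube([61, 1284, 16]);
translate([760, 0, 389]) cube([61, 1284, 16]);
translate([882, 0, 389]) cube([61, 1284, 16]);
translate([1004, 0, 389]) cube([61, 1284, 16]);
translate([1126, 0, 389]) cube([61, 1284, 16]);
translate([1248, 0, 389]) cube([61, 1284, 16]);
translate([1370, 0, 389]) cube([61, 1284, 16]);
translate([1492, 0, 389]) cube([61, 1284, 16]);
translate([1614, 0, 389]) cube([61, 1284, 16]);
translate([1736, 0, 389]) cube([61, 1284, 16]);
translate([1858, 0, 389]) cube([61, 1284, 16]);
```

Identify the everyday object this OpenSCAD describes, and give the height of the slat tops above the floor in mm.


A bed frame. The slat-top height is 405 mm.

Four posts, four rails, and a row of slats — a bed frame. Slats sit on the rails at z = 234 + 155 = 389; with slat thickness 16, the top is 405 mm.


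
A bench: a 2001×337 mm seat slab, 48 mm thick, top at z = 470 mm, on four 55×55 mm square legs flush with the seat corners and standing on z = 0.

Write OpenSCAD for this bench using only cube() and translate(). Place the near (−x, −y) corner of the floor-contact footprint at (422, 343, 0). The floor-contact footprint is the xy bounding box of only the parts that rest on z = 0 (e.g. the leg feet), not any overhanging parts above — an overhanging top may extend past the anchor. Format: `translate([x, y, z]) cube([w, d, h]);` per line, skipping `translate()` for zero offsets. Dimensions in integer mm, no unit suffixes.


translate([422, 343, 422]) cube([2001, 337, 48]);
translate([422, 343, 0]) cube([55, 55, 422]);
translate([422, 625, 0]) cube([55, 55, 422]);
translate([2368, 343, 0]) cube([55, 55, 422]);
translate([2368, 625, 0]) cube([55, 55, 422]);


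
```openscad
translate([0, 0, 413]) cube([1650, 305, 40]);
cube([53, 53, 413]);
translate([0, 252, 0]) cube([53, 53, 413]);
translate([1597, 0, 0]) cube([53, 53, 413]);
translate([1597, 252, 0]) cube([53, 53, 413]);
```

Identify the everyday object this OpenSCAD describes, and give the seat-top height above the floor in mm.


A bench. The seat-top height is 453 mm.

A long slab on four corner posts — a bench. The slab sits at z = 413 with thickness 40, so the top is 413 + 40 = 453 mm.


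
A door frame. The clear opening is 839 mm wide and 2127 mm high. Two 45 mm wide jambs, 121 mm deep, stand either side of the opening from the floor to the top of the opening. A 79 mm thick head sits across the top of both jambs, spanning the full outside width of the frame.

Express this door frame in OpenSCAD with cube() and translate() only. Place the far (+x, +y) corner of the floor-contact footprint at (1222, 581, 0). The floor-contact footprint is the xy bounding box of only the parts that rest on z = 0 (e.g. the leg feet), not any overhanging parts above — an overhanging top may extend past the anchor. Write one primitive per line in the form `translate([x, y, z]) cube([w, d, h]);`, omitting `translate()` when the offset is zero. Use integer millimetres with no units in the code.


translate([293, 460, 0]) cube([45, 121, 2127]);
translate([1177, 460, 0]) cube([45, 121, 2127]);
translate([293, 460, 2127]) cube([929, 121, 79]);


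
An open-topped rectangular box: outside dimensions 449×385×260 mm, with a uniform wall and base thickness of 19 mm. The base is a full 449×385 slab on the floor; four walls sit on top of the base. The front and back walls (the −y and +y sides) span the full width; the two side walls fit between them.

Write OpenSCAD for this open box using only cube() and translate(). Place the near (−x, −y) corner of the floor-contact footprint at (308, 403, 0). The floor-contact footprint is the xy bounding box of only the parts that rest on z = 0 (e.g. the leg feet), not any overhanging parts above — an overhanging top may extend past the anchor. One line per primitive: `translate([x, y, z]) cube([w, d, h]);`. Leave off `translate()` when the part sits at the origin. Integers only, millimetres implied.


translate([308, 403, 0]) cube([449, 385, 19]);
translate([308, 403, 19]) cube([449, 19, 241]);
translate([308, 769, 19]) cube([449, 19, 241]);
translate([308, 422, 19]) cube([19, 347, 241]);
translate([738, 422, 19]) cube([19, 347, 241]);


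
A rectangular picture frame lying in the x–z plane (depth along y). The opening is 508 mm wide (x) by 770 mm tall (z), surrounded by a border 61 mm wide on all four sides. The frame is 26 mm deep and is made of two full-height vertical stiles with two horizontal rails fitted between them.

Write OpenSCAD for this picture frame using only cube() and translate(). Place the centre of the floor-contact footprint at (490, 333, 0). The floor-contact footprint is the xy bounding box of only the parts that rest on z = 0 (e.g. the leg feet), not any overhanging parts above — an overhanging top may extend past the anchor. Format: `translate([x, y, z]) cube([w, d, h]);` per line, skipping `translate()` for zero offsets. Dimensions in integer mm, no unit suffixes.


translate([175, 320, 0]) cube([61, 26, 892]);
translate([744, 320, 0]) cube([61, 26, 892]);
translate([236, 320, 0]) cube([508, 26, 61]);
translate([236, 320, 831]) cube([508, 26, 61]);


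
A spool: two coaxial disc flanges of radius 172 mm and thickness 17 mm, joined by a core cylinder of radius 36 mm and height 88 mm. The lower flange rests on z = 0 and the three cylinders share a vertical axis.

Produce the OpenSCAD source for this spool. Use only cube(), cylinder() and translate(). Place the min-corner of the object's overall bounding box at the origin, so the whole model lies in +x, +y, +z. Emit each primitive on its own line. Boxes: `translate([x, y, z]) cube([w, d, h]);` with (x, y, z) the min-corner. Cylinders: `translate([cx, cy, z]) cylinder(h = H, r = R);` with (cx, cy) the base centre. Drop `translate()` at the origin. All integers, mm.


translate([172, 172, 0]) cylinder(h = 17, r = 172);
translate([172, 172, 17]) cylinder(h = 88, r = 36);
translate([172, 172, 105]) cylinder(h = 17, r = 172);


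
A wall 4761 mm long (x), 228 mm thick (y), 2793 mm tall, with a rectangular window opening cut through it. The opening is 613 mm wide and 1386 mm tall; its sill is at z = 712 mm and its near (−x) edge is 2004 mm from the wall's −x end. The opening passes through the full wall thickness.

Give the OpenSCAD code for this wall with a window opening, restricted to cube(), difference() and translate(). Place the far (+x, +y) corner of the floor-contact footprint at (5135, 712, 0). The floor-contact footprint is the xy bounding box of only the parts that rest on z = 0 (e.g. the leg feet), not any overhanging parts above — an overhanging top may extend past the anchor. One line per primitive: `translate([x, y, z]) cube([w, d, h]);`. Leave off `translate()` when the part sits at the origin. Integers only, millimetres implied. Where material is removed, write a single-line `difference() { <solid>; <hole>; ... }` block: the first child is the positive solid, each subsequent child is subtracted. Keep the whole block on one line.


difference() { translate([374, 484, 0]) cube([4761, 228, 2793]); translate([2378, 484, 712]) cube([613, 228, 1386]); }


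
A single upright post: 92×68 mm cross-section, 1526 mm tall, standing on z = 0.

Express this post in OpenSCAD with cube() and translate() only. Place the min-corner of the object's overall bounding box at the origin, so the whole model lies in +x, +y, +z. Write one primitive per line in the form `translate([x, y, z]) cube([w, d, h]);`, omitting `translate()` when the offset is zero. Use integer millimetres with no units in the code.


cube([92, 68, 1526]);


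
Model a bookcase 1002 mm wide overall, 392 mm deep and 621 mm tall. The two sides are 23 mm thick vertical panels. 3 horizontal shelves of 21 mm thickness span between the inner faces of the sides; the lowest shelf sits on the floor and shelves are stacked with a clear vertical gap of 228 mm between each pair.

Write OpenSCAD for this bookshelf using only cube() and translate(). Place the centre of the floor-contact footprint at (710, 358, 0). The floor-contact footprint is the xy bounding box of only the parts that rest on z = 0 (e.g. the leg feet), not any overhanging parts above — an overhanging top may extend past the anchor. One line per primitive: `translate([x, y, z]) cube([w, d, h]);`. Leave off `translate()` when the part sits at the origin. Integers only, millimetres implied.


translate([209, 162, 0]) cube([23, 392, 621]);
translate([1188, 162, 0]) cube([23, 392, 621]);
translate([232, 162, 0]) cube([956, 392, 21]);
translate([232, 162, 249]) cube([956, 392, 21]);
translate([232, 162, 498]) cube([956, 392, 21]);


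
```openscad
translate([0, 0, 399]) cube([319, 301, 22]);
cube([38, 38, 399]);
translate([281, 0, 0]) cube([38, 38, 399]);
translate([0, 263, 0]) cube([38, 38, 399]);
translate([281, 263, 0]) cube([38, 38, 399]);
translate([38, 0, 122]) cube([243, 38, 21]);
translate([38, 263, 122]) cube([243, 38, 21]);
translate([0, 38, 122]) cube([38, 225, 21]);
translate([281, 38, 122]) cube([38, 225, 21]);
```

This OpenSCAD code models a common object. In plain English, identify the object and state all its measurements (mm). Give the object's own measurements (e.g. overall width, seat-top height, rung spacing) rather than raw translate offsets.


A simple wooden stool: a rectangular seat 319 mm (x) by 301 mm (y), 22 mm thick, top face at z = 421 mm, on four square legs, each 38×38 mm in cross-section. The legs rest on z = 0, each flush with a corner of the seat. Four stretchers, 38 mm wide and 21 mm tall, connect adjacent legs with their undersides at z = 122 mm, each running between the inner faces of the legs it joins and aligned with the legs' outer faces on the other axis.


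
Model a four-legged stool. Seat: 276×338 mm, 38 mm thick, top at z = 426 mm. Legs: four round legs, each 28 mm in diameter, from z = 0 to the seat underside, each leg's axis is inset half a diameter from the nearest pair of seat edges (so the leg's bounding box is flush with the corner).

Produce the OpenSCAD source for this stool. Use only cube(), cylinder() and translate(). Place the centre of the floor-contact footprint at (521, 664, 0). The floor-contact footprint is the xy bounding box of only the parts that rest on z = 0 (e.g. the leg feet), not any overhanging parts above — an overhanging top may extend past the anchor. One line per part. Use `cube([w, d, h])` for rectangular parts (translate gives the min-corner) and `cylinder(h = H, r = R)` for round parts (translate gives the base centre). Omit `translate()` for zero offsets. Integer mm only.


// leg_h = 426 - 38 = 388
translate([383, 495, 388]) cube([276, 338, 38]);
translate([397, 509, 0]) cylinder(h = 388, r = 14);
translate([645, 509, 0]) cylinder(h = 388, r = 14);
translate([397, 819, 0]) cylinder(h = 388, r = 14);
translate([645, 819, 0]) cylinder(h = 388, r = 14);


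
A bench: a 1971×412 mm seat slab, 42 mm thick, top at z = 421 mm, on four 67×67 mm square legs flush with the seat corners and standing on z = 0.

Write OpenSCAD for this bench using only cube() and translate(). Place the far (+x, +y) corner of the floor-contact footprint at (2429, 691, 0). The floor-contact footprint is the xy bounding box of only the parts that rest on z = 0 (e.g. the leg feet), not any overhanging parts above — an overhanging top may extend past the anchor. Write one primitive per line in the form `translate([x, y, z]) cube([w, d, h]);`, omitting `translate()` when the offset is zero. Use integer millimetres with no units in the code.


// leg_h = 421 − 42 = 379
translate([458, 279, 379]) cube([1971, 412, 42]);
translate([458, 279, 0]) cube([67, 67, 379]);
translate([458, 624, 0]) cube([67, 67, 379]);
translate([2362, 279, 0]) cube([67, 67, 379]);
translate([2362, 624, 0]) cube([67, 67, 379]);


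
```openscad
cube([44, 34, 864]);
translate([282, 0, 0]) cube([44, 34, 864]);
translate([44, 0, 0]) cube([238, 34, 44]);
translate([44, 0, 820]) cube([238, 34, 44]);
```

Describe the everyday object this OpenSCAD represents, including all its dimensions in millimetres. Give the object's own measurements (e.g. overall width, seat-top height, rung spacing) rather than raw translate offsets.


A rectangular picture frame lying in the x–z plane (depth along y). The opening is 238 mm wide (x) by 776 mm tall (z), surrounded by a border 44 mm wide on all four sides. The frame is 34 mm deep and is made of two full-height vertical stiles with two horizontal rails fitted between them.


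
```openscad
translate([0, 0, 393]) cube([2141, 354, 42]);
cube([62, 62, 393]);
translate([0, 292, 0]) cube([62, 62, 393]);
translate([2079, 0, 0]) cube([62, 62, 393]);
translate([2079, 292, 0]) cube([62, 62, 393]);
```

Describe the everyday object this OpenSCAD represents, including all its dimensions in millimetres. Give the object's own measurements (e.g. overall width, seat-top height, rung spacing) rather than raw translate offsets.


A bench: a 2141×354 mm seat slab, 42 mm thick, top at z = 435 mm, on four 62×62 mm square legs flush with the seat corners and standing on z = 0.


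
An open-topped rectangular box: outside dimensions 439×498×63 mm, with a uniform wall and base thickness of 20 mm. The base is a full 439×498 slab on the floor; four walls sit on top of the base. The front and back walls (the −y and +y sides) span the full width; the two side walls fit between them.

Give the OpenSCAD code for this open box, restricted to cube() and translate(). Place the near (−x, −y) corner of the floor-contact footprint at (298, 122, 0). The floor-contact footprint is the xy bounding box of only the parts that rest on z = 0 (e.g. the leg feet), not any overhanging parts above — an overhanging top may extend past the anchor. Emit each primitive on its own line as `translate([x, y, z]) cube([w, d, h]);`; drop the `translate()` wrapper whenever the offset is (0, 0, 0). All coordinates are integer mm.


translate([298, 122, 0]) cube([439, 498, 20]);
translate([298, 122, 20]) cube([439, 20, 43]);
translate([298, 600, 20]) cube([439, 20, 43]);
translate([298, 142, 20]) cube([20, 458, 43]);
translate([717, 142, 20]) cube([20, 458, 43]);


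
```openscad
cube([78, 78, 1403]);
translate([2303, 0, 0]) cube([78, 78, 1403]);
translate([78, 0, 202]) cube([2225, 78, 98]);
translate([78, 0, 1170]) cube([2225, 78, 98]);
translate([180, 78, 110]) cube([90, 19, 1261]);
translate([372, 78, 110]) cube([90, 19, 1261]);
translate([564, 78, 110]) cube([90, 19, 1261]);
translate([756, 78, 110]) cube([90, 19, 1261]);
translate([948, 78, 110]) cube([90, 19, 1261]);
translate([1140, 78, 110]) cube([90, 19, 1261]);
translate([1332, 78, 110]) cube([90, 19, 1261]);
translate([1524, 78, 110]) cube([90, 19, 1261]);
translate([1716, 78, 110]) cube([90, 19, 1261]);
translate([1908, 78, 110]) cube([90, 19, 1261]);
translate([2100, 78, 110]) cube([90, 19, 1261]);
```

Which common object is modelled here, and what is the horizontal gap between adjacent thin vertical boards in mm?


A fence section. The picket gap is 102 mm.

Two posts, two rails, 11 pickets — a fence section. Span 2225 mm holds 11 pickets of 90 mm with 12 equal gaps: ⌊(2225 − 11·90) / 12⌋ = 102 mm.


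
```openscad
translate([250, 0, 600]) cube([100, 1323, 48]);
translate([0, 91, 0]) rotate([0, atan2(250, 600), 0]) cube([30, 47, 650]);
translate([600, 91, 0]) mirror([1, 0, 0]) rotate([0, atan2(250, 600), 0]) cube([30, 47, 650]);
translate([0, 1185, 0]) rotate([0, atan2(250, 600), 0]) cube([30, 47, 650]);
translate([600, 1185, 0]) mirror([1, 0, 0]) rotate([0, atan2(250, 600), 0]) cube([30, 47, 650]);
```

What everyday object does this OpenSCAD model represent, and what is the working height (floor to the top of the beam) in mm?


A sawhorse. The overall height is 648 mm.

A beam across two mirrored pairs of raked legs — a sawhorse. The beam's underside is at z = 600 (matching the legs' vertical rise in atan2(250, 600)) and the beam is 48 mm tall, so its top is at 600 + 48 = 648 mm. The raked legs top out at the beam's underside, so that is the highest point.


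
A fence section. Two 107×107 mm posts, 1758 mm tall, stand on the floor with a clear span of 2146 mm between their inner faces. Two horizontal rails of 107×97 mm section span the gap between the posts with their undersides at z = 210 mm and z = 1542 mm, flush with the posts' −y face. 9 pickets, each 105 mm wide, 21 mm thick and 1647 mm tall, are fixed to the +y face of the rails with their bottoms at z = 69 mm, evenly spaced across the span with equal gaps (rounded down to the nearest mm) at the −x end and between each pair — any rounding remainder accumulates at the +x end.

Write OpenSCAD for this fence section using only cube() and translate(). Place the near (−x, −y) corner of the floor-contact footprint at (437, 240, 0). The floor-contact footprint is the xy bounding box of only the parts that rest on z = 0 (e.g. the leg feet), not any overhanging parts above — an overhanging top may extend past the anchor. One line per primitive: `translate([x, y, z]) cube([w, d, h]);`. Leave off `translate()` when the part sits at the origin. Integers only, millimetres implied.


translate([437, 240, 0]) cube([107, 107, 1758]);
translate([2690, 240, 0]) cube([107, 107, 1758]);
translate([544, 240, 210]) cube([2146, 107, 97]);
translate([544, 240, 1542]) cube([2146, 107, 97]);
translate([664, 347, 69]) cube([105, 21, 1647]);
translate([889, 347, 69]) cube([105, 21, 1647]);
translate([1114, 347, 69]) cube([105, 21, 1647]);
translate([1339, 347, 69]) cube([105, 21, 1647]);
translate([1564, 347, 69]) cube([105, 21, 1647]);
translate([1789, 347, 69]) cube([105, 21, 1647]);
translate([2014, 347, 69]) cube([105, 21, 1647]);
translate([2239, 347, 69]) cube([105, 21, 1647]);
translate([2464, 347, 69]) cube([105, 21, 1647]);


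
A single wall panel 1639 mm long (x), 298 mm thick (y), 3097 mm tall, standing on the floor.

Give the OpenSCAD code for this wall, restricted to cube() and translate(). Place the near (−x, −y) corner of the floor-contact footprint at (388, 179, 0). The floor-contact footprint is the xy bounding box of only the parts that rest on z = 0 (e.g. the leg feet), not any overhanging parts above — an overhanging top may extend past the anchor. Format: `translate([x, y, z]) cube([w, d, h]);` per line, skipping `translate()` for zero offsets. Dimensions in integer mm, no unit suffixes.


translate([388, 179, 0]) cube([1639, 298, 3097]);


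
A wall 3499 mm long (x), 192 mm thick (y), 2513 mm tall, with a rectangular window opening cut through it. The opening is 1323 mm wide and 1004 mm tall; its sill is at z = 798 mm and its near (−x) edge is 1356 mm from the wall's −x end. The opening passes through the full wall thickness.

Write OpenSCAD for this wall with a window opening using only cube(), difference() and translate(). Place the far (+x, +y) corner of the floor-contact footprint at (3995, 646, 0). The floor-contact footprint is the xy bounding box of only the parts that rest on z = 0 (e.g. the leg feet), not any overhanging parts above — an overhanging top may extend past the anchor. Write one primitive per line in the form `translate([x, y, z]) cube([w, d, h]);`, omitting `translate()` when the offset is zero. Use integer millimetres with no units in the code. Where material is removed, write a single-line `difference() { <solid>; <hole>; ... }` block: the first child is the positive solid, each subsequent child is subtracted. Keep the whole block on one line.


difference() { translate([496, 454, 0]) cube([3499, 192, 2513]); translate([1852, 454, 798]) cube([1323, 192, 1004]); }


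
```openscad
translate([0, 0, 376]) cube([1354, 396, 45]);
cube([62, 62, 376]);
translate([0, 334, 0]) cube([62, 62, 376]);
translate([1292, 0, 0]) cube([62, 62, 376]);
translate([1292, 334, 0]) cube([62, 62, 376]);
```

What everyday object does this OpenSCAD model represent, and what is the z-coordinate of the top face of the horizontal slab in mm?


A bench. The seat-top height is 421 mm.

A long slab on four corner posts — a bench. The slab sits at z = 376 with thickness 45, so the top is 376 + 45 = 421 mm.


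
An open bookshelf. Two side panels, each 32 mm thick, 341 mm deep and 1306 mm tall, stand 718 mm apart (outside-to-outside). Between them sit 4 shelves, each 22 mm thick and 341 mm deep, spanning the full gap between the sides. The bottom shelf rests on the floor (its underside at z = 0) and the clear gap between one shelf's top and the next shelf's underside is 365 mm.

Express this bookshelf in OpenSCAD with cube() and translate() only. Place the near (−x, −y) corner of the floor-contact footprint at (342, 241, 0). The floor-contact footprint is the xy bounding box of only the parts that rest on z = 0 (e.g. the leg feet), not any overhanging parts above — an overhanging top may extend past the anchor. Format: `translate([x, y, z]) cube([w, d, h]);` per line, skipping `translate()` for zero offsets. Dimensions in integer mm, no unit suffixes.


translate([342, 241, 0]) cube([32, 341, 1306]);
translate([1028, 241, 0]) cube([32, 341, 1306]);
translate([374, 241, 0]) cube([654, 341, 22]);
translate([374, 241, 387]) cube([654, 341, 22]);
translate([374, 241, 774]) cube([654, 341, 22]);
translate([374, 241, 1161]) cube([654, 341, 22]);


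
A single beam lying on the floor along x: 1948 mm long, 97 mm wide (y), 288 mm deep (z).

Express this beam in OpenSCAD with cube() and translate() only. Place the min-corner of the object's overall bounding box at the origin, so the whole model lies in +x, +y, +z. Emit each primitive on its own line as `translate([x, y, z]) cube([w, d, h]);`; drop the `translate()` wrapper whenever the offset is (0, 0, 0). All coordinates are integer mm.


cube([1948, 97, 288]);


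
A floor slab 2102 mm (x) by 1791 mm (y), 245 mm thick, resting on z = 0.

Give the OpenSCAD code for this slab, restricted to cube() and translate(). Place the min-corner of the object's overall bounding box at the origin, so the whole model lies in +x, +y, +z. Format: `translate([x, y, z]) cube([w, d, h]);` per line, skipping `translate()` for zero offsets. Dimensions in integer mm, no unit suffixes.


cube([2102, 1791, 245]);


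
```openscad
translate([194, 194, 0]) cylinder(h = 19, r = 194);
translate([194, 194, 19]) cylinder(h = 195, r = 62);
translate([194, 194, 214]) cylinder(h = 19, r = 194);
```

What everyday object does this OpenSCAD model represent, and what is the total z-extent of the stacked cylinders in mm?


A spool. The overall height is 233 mm.

Three coaxial cylinders, large–small–large — a spool. Two 19 mm flanges and a 195 mm core give 19 + 195 + 19 = 233 mm.


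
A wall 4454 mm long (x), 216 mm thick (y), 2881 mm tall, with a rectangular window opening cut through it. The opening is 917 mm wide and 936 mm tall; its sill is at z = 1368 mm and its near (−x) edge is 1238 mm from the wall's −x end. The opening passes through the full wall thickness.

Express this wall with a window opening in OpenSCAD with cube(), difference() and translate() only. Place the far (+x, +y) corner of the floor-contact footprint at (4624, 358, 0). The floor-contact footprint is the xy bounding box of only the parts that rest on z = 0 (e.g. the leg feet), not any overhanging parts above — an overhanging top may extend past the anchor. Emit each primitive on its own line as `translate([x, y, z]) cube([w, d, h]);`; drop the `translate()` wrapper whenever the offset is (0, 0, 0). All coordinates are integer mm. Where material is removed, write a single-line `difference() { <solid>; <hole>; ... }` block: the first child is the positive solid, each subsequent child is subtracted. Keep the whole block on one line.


difference() { translate([170, 142, 0]) cube([4454, 216, 2881]); translate([1408, 142, 1368]) cube([917, 216, 936]); }


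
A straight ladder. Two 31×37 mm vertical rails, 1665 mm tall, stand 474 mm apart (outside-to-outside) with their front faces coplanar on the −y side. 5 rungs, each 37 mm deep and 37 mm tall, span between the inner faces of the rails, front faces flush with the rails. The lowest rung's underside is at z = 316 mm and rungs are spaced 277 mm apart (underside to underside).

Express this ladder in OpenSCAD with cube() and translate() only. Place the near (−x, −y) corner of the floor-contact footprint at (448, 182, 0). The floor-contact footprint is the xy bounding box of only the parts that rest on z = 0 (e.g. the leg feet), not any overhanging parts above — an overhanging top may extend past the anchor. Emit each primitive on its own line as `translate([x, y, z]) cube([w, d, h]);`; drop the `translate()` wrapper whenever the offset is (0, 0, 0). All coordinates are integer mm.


translate([448, 182, 0]) cube([31, 37, 1665]);
translate([891, 182, 0]) cube([31, 37, 1665]);
translate([479, 182, 316]) cube([412, 37, 37]);
translate([479, 182, 593]) cube([412, 37, 37]);
translate([479, 182, 870]) cube([412, 37, 37]);
translate([479, 182, 1147]) cube([412, 37, 37]);
translate([479, 182, 1424]) cube([412, 37, 37]);


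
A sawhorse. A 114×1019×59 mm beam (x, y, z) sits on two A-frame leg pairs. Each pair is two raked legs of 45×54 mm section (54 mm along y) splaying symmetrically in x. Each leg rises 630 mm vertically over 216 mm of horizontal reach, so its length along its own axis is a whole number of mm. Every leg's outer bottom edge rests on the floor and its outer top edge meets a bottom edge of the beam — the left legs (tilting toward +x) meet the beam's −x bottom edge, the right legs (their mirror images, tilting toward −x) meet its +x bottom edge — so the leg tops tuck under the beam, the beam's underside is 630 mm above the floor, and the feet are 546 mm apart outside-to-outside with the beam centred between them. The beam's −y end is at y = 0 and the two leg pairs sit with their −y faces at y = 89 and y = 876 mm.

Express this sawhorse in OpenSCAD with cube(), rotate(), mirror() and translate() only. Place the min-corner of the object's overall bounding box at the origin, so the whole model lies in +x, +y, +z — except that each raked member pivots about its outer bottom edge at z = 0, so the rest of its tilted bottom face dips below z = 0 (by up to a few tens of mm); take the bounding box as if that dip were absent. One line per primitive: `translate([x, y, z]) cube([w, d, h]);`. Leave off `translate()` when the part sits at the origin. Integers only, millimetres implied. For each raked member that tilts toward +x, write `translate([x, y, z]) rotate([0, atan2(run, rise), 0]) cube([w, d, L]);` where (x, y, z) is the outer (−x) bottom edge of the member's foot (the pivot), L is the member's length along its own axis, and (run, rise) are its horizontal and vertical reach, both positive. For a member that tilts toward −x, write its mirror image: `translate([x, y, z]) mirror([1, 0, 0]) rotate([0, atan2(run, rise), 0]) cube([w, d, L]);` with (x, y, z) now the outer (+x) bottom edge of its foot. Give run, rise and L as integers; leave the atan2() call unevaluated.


// leg length = √(216² + 630²) = 666
// right-leg outer foot x = 2·216 + 114 = 546
// beam min-corner = (216, 0, 630)
translate([216, 0, 630]) cube([114, 1019, 59]);
translate([0, 89, 0]) rotate([0, atan2(216, 630), 0]) cube([45, 54, 666]);
translate([546, 89, 0]) mirror([1, 0, 0]) rotate([0, atan2(216, 630), 0]) cube([45, 54, 666]);
translate([0, 876, 0]) rotate([0, atan2(216, 630), 0]) cube([45, 54, 666]);
translate([546, 876, 0]) mirror([1, 0, 0]) rotate([0, atan2(216, 630), 0]) cube([45, 54, 666]);


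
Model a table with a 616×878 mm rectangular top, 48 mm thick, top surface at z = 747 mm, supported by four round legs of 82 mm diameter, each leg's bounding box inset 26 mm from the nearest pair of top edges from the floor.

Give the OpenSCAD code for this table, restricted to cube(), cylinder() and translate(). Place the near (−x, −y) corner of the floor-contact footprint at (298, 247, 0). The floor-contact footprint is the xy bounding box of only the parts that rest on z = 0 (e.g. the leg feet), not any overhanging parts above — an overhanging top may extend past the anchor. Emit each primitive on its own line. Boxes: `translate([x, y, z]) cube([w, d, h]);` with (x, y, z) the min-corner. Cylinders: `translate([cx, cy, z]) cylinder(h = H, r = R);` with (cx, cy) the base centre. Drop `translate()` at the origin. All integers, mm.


translate([272, 221, 699]) cube([616, 878, 48]);
translate([339, 288, 0]) cylinder(h = 699, r = 41);
translate([821, 288, 0]) cylinder(h = 699, r = 41);
translate([339, 1032, 0]) cylinder(h = 699, r = 41);
translate([821, 1032, 0]) cylinder(h = 699, r = 41);


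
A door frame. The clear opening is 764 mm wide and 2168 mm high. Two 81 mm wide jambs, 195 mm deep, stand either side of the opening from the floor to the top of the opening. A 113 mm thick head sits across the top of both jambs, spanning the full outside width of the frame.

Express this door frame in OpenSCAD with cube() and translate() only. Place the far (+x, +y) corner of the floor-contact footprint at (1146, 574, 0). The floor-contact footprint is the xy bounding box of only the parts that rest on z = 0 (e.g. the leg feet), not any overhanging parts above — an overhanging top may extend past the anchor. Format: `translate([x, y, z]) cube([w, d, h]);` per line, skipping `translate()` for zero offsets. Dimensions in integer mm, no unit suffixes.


translate([220, 379, 0]) cube([81, 195, 2168]);
translate([1065, 379, 0]) cube([81, 195, 2168]);
translate([220, 379, 2168]) cube([926, 195, 113]);


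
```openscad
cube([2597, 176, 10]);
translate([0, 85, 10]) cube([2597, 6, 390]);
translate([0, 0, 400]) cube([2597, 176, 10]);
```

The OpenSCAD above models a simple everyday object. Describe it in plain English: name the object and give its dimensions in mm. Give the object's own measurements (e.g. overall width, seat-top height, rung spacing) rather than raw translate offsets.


An I-beam lying along x, 2597 mm long. Overall section height 410 mm. Two flanges 176 mm wide (y) and 10 mm thick, one on the floor and one at the top; a web 6 mm thick runs between them, centred on the flange width.


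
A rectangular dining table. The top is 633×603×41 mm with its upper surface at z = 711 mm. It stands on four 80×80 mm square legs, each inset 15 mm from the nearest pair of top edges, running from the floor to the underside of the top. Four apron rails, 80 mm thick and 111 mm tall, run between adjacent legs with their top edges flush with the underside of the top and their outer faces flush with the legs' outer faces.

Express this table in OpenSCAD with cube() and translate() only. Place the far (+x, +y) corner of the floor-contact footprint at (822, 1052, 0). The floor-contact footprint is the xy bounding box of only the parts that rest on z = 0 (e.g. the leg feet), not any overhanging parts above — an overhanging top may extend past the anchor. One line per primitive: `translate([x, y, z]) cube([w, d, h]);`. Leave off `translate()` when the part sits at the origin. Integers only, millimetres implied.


translate([204, 464, 670]) cube([633, 603, 41]);
translate([219, 479, 0]) cube([80, 80, 670]);
translate([742, 479, 0]) cube([80, 80, 670]);
translate([219, 972, 0]) cube([80, 80, 670]);
translate([742, 972, 0]) cube([80, 80, 670]);
translate([299, 479, 559]) cube([443, 80, 111]);
translate([299, 972, 559]) cube([443, 80, 111]);
translate([219, 559, 559]) cube([80, 413, 111]);
translate([742, 559, 559]) cube([80, 413, 111]);


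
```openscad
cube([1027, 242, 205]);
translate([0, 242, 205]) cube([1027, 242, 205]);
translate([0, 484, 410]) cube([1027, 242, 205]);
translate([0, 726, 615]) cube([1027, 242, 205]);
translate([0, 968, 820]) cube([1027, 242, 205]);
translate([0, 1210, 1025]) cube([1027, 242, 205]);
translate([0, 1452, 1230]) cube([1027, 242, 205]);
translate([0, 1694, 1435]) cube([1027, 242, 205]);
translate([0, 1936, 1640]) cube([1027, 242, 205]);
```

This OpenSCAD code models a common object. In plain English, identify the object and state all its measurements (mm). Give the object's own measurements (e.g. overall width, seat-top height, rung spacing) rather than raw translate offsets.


A straight staircase of 9 solid steps. Each step is 1027 mm wide (x), 242 mm deep (y, the going) and 205 mm tall (the rise). The first step rests on the floor; each subsequent step sits one going further in +y and one rise higher in +z, directly behind and above the previous step with no overlap.


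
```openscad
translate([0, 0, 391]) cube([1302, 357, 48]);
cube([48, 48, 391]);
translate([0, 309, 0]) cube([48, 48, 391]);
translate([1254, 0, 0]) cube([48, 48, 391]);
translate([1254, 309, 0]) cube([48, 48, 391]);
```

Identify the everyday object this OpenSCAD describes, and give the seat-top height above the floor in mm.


A bench. The seat-top height is 439 mm.

A long slab on four corner posts — a bench. The slab sits at z = 391 with thickness 48, so the top is 391 + 48 = 439 mm.


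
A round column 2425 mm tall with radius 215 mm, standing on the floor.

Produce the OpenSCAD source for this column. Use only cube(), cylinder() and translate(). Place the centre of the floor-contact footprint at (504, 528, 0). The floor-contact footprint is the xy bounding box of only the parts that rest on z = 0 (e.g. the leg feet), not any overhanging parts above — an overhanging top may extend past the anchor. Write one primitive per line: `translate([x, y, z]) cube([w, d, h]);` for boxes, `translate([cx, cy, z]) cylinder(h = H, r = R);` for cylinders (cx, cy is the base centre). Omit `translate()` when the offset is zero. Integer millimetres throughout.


translate([504, 528, 0]) cylinder(h = 2425, r = 215);


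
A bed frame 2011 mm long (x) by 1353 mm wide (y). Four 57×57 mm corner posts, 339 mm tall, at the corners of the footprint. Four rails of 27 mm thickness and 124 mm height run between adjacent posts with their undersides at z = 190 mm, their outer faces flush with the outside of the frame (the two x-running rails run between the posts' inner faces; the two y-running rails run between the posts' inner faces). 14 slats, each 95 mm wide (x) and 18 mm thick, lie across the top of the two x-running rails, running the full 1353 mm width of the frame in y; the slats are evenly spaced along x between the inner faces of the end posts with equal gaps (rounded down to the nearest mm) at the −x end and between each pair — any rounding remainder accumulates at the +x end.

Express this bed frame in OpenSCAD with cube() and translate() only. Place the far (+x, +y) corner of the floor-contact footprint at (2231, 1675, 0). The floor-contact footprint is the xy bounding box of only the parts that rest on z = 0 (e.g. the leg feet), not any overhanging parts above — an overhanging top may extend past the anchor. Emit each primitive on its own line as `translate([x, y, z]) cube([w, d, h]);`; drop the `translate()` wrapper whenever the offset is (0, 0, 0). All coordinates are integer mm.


translate([220, 322, 0]) cube([57, 57, 339]);
translate([220, 1618, 0]) cube([57, 57, 339]);
translate([2174, 322, 0]) cube([57, 57, 339]);
translate([2174, 1618, 0]) cube([57, 57, 339]);
translate([277, 322, 190]) cube([1897, 27, 124]);
translate([277, 1648, 190]) cube([1897, 27, 124]);
translate([220, 379, 190]) cube([27, 1239, 124]);
translate([2204, 379, 190]) cube([27, 1239, 124]);
translate([314, 322, 314]) cube([95, 1353, 18]);
translate([446, 322, 314]) cube([95, 1353, 18]);
translate([578, 322, 314]) cube([95, 1353, 18]);
translate([710, 322, 314]) cube([95, 1353, 18]);
translate([842, 322, 314]) cube([95, 1353, 18]);
translate([974, 322, 314]) cube([95, 1353, 18]);
translate([1106, 322, 314]) cube([95, 1353, 18]);
translate([1238, 322, 314]) cube([95, 1353, 18]);
translate([1370, 322, 314]) cube([95, 1353, 18]);
translate([1502, 322, 314]) cube([95, 1353, 18]);
translate([1634, 322, 314]) cube([95, 1353, 18]);
translate([1766, 322, 314]) cube([95, 1353, 18]);
translate([1898, 322, 314]) cube([95, 1353, 18]);
translate([2030, 322, 314]) cube([95, 1353, 18]);


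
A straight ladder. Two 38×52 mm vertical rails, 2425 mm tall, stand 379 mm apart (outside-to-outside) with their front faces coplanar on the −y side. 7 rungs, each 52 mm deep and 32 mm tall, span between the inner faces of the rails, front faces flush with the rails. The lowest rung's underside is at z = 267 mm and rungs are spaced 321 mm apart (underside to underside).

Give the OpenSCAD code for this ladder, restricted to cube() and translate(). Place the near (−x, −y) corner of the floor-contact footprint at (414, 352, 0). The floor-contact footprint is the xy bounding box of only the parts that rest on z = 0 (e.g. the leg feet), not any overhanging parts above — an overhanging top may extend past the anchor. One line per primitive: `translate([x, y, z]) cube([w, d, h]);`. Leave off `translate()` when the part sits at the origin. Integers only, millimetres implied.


// rung span = 379 - 2*38 = 303
// rung[k] z = 267 + k*321
translate([414, 352, 0]) cube([38, 52, 2425]);
translate([755, 352, 0]) cube([38, 52, 2425]);
translate([452, 352, 267]) cube([303, 52, 32]);
translate([452, 352, 588]) cube([303, 52, 32]);
translate([452, 352, 909]) cube([303, 52, 32]);
translate([452, 352, 1230]) cube([303, 52, 32]);
translate([452, 352, 1551]) cube([303, 52, 32]);
translate([452, 352, 1872]) cube([303, 52, 32]);
translate([452, 352, 2193]) cube([303, 52, 32]);
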